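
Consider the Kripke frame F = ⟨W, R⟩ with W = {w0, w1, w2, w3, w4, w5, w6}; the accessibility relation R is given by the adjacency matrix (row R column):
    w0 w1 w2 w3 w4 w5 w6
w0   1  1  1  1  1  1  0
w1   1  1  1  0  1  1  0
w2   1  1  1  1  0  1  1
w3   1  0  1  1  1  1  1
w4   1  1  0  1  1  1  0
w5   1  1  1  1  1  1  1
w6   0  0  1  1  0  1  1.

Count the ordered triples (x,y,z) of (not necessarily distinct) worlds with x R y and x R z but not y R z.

Enumerating: (w0,w1,w3), (w0,w2,w4), (w0,w3,w1), (w0,w4,w2), (w1,w2,w4), (w1,w4,w2), (w2,w0,w6), (w2,w1,w3), (w2,w1,w6), (w2,w3,w1), (w2,w6,w0), (w2,w6,w1), … and 18 more.
Total: 30.

30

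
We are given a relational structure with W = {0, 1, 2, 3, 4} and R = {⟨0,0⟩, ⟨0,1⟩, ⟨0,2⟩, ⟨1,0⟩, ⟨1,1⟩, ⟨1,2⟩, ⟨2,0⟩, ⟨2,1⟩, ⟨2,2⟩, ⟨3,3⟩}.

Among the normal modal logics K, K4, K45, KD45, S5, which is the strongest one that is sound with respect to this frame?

K45

Transitive (axiom 4): yes — every two-step R-path is closed by a direct edge.
Euclidean (axiom 5): yes — any two successors of a common world are R-related.
Serial (axiom D): no — 4 has no R-successor.
Reflexive (axiom T): no — 4 is not related to itself.
So F validates K, K4, K45; KD45 would additionally require R to be serial. The strongest is K45.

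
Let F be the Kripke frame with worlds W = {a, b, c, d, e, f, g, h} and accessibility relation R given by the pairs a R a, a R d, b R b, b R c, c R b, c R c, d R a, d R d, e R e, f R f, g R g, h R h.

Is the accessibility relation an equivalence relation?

Reflexive: yes — every world is R-related to itself.
Symmetric: yes — every pair in R has its reverse in R.
Transitive: yes — every two-step R-path is closed by a direct edge.
So R is an equivalence relation.

Yes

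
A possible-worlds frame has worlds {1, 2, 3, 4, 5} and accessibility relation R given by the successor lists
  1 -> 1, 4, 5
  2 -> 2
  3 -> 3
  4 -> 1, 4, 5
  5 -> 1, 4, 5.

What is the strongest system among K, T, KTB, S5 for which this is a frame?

S5

Reflexive (axiom T): yes — every world is R-related to itself.
Symmetric (axiom B): yes — every pair in R has its reverse in R.
Euclidean (axiom 5): yes — any two successors of a common world are R-related.
So F validates K, T, KTB, S5. The strongest is S5.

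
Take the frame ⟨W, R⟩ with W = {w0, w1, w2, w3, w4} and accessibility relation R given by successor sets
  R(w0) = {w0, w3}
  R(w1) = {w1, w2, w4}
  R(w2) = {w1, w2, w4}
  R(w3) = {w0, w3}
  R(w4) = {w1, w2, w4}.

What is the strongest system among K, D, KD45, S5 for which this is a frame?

S5

Serial (axiom D): yes — every world has a successor (e.g. w0 R w0).
Euclidean (axiom 5): yes — any two successors of a common world are R-related.
Transitive (axiom 4): yes — every two-step R-path is closed by a direct edge.
Reflexive (axiom T): yes — every world is R-related to itself.
So F validates K, D, KD45, S5. The strongest is S5.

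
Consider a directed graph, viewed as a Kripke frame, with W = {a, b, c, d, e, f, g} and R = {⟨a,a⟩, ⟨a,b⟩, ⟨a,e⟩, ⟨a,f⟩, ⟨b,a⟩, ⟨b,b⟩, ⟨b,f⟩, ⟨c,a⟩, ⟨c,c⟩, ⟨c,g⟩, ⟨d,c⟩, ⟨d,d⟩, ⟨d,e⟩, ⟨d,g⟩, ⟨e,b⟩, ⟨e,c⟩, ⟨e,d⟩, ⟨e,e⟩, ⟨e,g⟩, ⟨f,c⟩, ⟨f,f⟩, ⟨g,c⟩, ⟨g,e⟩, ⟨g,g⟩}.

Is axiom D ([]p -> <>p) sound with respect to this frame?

By correspondence theory, D is valid on a frame iff R is serial.
Serial: yes — every world has a successor (e.g. a R a).

Yes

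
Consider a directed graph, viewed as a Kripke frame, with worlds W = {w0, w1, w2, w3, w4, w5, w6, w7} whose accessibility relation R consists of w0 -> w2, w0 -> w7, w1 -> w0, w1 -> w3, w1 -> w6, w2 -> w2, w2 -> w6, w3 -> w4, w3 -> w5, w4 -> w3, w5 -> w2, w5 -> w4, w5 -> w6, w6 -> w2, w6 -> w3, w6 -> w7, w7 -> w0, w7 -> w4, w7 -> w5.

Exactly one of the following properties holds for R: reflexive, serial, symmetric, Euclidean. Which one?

Reflexive: no — w0 is not related to itself.
Serial: yes — every world has a successor (e.g. w0 R w2).
Symmetric: no — w0 R w2 but not w2 R w0.
Euclidean: no — w0 R w2 and w0 R w7, but not w2 R w7.
Only serial holds.

serial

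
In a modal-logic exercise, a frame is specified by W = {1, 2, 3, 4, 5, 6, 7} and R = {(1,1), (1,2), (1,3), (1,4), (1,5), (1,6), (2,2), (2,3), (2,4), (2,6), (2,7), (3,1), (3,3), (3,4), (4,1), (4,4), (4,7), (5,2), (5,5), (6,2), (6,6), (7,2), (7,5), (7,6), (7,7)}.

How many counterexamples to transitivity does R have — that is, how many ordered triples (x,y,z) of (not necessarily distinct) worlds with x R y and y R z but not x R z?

25

Enumerating: (1,2,7), (1,4,7), (2,3,1), (2,4,1), (2,7,5), (3,1,2), (3,1,5), (3,1,6), (3,4,7), (4,1,2), (4,1,3), (4,1,5), … and 13 more.
Total: 25.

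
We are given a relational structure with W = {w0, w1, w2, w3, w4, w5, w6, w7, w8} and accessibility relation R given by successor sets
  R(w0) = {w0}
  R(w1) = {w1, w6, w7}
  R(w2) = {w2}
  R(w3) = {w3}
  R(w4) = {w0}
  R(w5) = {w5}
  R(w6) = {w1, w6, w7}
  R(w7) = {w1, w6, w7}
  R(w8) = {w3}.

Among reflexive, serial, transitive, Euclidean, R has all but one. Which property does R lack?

Reflexive: no — w4 is not related to itself.
Serial: yes — every world has a successor (e.g. w0 R w0).
Transitive: yes — every two-step R-path is closed by a direct edge.
Euclidean: yes — any two successors of a common world are R-related.
Only reflexive fails.

reflexive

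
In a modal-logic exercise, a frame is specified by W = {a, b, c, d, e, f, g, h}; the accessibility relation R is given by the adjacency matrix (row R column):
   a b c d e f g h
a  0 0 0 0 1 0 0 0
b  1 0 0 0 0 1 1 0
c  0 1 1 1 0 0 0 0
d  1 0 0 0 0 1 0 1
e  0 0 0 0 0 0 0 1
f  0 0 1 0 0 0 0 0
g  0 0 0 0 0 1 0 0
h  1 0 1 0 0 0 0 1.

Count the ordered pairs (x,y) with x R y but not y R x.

Enumerating: (a,e), (b,a), (b,f), (b,g), (c,b), (c,d), (d,a), (d,f), (d,h), (e,h), (f,c), (g,f), (h,a), (h,c).

14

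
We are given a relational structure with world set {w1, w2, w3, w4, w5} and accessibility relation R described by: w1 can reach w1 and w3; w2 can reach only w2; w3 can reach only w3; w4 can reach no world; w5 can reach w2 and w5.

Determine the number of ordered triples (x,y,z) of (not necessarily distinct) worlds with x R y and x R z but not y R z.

Enumerating: (w1,w3,w1), (w5,w2,w5).

2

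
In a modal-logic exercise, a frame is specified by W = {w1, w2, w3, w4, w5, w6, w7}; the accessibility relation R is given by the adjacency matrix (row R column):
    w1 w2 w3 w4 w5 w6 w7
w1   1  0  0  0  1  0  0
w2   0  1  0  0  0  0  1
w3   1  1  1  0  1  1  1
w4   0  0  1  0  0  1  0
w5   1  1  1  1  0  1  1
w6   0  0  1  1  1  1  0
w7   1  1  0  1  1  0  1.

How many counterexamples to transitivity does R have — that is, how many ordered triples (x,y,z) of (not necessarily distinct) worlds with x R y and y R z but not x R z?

Enumerating: (w1,w5,w2), (w1,w5,w3), (w1,w5,w4), (w1,w5,w6), (w1,w5,w7), (w2,w7,w1), (w2,w7,w4), (w2,w7,w5), (w3,w5,w4), (w3,w6,w4), (w3,w7,w4), (w4,w3,w1), … and 19 more.
Total: 31.

31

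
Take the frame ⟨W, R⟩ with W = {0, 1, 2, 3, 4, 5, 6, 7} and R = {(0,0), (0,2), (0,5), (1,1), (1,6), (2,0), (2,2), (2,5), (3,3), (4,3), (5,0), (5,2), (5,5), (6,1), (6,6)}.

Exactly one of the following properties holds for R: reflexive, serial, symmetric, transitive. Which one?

Reflexive: no — 4 is not related to itself.
Serial: no — 7 has no R-successor.
Symmetric: no — 4 R 3 but not 3 R 4.
Transitive: yes — every two-step R-path is closed by a direct edge.
Only transitive holds.

transitive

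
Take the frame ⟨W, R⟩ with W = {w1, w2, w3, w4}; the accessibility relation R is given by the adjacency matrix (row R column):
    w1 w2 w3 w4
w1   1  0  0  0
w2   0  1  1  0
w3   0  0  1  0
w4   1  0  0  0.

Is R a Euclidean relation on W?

No

Euclidean: no — w2 R w3 and w2 R w2, but not w3 R w2.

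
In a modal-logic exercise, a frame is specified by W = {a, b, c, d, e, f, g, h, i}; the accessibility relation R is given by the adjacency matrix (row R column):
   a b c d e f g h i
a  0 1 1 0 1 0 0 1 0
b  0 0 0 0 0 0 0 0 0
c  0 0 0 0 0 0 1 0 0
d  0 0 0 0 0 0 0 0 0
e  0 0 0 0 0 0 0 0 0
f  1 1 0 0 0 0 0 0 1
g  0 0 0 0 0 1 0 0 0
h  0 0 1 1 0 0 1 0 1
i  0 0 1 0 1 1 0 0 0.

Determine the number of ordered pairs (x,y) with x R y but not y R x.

14

Enumerating: (a,b), (a,c), (a,e), (a,h), (c,g), (f,a), (f,b), (g,f), (h,c), (h,d), (h,g), (h,i), (i,c), (i,e).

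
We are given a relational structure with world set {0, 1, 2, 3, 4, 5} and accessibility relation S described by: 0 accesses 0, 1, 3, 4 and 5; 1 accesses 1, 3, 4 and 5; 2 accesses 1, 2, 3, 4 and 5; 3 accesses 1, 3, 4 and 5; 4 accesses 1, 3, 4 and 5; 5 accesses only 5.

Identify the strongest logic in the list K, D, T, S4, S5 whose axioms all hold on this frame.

Serial (axiom D): yes — every world has a successor (e.g. 0 S 0).
Reflexive (axiom T): yes — every world is S-related to itself.
Transitive (axiom 4): yes — every two-step S-path is closed by a direct edge.
Euclidean (axiom 5): no — 0 S 5 and 0 S 1, but not 5 S 1.
So F validates K, D, T, S4; S5 would additionally require S to be Euclidean. The strongest is S4.

S4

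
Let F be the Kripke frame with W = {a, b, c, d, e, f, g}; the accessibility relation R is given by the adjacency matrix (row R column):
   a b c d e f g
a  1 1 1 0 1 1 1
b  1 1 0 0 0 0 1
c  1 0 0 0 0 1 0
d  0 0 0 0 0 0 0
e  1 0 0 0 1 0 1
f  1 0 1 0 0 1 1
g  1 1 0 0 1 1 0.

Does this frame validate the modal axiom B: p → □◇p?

Yes

The schema B characterises exactly the symmetric frames.
Symmetric: yes — every pair in R has its reverse in R.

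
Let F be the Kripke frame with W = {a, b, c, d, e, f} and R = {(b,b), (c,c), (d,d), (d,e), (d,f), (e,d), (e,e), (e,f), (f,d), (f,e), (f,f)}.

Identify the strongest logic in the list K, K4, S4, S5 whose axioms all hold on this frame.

K4

Transitive (axiom 4): yes — every two-step R-path is closed by a direct edge.
Reflexive (axiom T): no — a is not related to itself.
Euclidean (axiom 5): yes — any two successors of a common world are R-related.
So F validates K, K4; S4 would additionally require R to be reflexive. The strongest is K4.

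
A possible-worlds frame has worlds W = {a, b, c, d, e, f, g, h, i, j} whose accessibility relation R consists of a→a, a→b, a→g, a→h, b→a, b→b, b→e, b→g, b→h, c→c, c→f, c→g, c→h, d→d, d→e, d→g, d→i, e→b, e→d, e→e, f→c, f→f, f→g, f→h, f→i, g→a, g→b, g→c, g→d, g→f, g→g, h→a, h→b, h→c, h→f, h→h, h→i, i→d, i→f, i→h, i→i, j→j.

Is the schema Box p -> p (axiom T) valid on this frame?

Yes

The schema T characterises exactly the reflexive frames.
Reflexive: yes — every world is R-related to itself.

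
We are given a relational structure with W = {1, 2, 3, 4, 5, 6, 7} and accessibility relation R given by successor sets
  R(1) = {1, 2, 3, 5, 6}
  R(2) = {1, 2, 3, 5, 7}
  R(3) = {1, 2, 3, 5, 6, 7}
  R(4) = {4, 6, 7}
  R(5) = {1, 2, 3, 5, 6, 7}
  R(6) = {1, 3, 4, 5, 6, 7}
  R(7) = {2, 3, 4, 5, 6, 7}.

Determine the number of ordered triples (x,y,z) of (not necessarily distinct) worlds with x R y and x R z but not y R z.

Enumerating: (1,2,6), (1,6,2), (2,1,7), (2,7,1), (3,1,7), (3,2,6), (3,6,2), (3,7,1), (5,1,7), (5,2,6), (5,6,2), (5,7,1), … and 16 more.
Total: 28.

28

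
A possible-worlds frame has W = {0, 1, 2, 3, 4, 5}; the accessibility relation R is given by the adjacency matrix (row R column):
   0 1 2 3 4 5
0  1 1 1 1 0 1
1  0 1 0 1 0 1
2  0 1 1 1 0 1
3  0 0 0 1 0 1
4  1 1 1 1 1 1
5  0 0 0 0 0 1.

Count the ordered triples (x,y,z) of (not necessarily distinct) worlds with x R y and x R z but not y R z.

Enumerating: (0,1,0), (0,1,2), (0,2,0), (0,3,0), (0,3,1), (0,3,2), (0,5,0), (0,5,1), (0,5,2), (0,5,3), (1,3,1), (1,5,1), … and 23 more.
Total: 35.

35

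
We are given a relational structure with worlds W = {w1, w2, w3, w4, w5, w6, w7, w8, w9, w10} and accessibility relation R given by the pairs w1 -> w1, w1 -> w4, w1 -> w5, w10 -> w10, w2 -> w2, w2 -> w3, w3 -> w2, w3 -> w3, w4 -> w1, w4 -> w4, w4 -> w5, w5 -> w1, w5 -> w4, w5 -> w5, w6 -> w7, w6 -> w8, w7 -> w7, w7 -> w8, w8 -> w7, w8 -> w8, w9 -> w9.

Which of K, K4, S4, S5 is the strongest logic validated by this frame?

Transitive (axiom 4): yes — every two-step R-path is closed by a direct edge.
Reflexive (axiom T): no — w6 is not related to itself.
Euclidean (axiom 5): yes — any two successors of a common world are R-related.
So F validates K, K4; S4 would additionally require R to be reflexive. The strongest is K4.

K4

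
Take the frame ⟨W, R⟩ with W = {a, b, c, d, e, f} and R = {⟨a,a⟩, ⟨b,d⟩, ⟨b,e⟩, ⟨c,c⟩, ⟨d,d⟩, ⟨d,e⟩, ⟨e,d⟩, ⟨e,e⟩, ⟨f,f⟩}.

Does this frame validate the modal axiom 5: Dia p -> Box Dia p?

By correspondence theory, 5 is valid on a frame iff R is Euclidean.
Euclidean: yes — any two successors of a common world are R-related.

Yes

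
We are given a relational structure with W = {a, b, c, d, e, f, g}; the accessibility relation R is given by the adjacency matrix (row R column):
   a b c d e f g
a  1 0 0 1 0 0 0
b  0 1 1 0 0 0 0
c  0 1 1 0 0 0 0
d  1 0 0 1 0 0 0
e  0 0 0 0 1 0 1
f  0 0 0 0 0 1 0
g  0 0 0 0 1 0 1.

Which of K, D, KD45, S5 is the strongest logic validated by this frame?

Serial (axiom D): yes — every world has a successor (e.g. a R a).
Euclidean (axiom 5): yes — any two successors of a common world are R-related.
Transitive (axiom 4): yes — every two-step R-path is closed by a direct edge.
Reflexive (axiom T): yes — every world is R-related to itself.
So F validates K, D, KD45, S5. The strongest is S5.

S5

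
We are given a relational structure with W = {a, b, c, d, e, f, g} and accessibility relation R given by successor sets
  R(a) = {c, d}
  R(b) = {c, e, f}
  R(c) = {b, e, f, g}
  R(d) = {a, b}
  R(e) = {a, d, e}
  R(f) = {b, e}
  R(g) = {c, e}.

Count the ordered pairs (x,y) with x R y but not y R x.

9

Enumerating: (a,c), (b,e), (c,e), (c,f), (d,b), (e,a), (e,d), (f,e), (g,e).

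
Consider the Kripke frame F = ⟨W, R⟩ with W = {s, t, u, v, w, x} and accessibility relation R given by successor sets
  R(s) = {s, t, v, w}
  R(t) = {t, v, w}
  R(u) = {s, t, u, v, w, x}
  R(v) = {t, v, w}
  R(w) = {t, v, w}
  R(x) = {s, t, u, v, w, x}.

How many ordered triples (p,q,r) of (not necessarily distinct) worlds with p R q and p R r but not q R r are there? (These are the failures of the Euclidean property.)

25

Enumerating: (s,t,s), (s,v,s), (s,w,s), (u,s,u), (u,s,x), (u,t,s), (u,t,u), (u,t,x), (u,v,s), (u,v,u), (u,v,x), (u,w,s), … and 13 more.
Total: 25.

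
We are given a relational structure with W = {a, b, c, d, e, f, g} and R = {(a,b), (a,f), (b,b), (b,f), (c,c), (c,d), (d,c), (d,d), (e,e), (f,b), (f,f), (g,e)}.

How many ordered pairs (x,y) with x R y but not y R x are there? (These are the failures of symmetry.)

3

Enumerating: (a,b), (a,f), (g,e).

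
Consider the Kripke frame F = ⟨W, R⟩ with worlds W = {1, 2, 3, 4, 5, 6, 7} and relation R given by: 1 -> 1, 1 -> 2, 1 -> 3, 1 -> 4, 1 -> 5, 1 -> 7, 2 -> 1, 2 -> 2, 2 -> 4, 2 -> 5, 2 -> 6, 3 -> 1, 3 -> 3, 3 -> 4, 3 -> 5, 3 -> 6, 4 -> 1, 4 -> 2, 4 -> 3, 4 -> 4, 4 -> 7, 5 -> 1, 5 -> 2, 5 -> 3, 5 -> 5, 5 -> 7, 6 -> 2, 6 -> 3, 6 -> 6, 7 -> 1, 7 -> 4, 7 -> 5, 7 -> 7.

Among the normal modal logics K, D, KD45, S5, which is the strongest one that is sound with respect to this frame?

D

Serial (axiom D): yes — every world has a successor (e.g. 1 R 1).
Euclidean (axiom 5): no — 1 R 2 and 1 R 3, but not 2 R 3.
Transitive (axiom 4): no — 1 R 2 and 2 R 6, but not 1 R 6.
Reflexive (axiom T): yes — every world is R-related to itself.
So F validates K, D; KD45 would additionally require R to be Euclidean and transitive. The strongest is D.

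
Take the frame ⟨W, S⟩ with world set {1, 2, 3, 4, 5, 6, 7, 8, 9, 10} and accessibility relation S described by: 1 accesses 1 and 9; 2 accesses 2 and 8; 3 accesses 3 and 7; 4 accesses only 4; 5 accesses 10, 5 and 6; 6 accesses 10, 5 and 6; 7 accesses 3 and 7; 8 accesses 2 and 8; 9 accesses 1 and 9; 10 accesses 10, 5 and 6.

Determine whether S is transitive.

Yes

Transitive: yes — every two-step S-path is closed by a direct edge.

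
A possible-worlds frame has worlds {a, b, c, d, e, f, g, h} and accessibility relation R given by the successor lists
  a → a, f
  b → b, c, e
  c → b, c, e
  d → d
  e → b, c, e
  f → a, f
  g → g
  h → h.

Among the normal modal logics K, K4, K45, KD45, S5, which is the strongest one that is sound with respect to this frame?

S5

Transitive (axiom 4): yes — every two-step R-path is closed by a direct edge.
Euclidean (axiom 5): yes — any two successors of a common world are R-related.
Serial (axiom D): yes — every world has a successor (e.g. a R a).
Reflexive (axiom T): yes — every world is R-related to itself.
So F validates K, K4, K45, KD45, S5. The strongest is S5.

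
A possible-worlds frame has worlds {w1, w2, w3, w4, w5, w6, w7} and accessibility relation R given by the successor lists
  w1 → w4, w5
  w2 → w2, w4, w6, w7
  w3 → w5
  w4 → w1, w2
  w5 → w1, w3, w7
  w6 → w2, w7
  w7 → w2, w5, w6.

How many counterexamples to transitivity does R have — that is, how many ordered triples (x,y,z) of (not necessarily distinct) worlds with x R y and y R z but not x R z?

Enumerating: (w1,w4,w1), (w1,w4,w2), (w1,w5,w1), (w1,w5,w3), (w1,w5,w7), (w2,w4,w1), (w2,w7,w5), (w3,w5,w1), (w3,w5,w3), (w3,w5,w7), (w4,w1,w4), (w4,w1,w5), … and 19 more.
Total: 31.

31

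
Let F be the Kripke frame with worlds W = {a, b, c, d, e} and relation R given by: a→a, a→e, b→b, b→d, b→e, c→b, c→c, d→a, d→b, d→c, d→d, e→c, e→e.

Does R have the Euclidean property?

Euclidean: no — b R d and b R e, but not d R e.

No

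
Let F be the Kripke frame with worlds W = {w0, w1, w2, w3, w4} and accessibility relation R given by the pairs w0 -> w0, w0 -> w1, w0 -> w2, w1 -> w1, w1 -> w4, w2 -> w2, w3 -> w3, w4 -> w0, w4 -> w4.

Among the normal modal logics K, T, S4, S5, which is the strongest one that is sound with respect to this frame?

T

Reflexive (axiom T): yes — every world is R-related to itself.
Transitive (axiom 4): no — w0 R w1 and w1 R w4, but not w0 R w4.
Euclidean (axiom 5): no — w0 R w1 and w0 R w2, but not w1 R w2.
So F validates K, T; S4 would additionally require R to be transitive. The strongest is T.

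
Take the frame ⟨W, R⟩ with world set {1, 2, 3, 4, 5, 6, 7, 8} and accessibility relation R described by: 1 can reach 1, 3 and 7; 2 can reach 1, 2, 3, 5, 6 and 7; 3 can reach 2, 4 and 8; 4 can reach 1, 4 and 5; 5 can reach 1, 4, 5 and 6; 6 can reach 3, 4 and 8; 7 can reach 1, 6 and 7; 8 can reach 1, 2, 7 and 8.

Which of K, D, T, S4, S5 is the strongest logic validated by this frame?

D

Serial (axiom D): yes — every world has a successor (e.g. 1 R 1).
Reflexive (axiom T): no — 3 is not related to itself.
Transitive (axiom 4): no — 1 R 3 and 3 R 2, but not 1 R 2.
Euclidean (axiom 5): no — 1 R 3 and 1 R 7, but not 3 R 7.
So F validates K, D; T would additionally require R to be reflexive. The strongest is D.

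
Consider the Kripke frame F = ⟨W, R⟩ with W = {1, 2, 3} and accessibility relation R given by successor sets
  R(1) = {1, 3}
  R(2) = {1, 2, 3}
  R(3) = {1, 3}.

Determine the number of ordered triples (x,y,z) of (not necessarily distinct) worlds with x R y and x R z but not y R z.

Enumerating: (2,1,2), (2,3,2).

2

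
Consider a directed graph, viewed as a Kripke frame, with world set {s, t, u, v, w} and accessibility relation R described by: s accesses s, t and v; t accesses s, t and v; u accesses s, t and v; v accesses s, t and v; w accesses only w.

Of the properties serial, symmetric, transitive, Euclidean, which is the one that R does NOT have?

Serial: yes — every world has a successor (e.g. s R s).
Symmetric: no — u R s but not s R u.
Transitive: yes — every two-step R-path is closed by a direct edge.
Euclidean: yes — any two successors of a common world are R-related.
Only symmetric fails.

symmetric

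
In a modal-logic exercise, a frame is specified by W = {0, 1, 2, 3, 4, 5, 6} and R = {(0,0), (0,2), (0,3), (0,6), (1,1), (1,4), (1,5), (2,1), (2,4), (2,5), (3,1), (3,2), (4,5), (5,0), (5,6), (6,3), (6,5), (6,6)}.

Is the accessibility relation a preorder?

Reflexive: no — 2 is not related to itself.
Transitive: no — 0 R 2 and 2 R 1, but not 0 R 1.
So R is not a preorder.

No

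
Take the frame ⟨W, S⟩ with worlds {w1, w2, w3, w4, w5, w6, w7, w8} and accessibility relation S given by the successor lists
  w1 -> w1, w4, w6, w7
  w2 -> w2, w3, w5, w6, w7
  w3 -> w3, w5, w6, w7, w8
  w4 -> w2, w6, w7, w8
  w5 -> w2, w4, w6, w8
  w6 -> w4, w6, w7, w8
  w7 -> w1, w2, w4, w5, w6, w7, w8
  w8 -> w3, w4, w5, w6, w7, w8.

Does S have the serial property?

Yes

Serial: yes — every world has a successor (e.g. w1 S w1).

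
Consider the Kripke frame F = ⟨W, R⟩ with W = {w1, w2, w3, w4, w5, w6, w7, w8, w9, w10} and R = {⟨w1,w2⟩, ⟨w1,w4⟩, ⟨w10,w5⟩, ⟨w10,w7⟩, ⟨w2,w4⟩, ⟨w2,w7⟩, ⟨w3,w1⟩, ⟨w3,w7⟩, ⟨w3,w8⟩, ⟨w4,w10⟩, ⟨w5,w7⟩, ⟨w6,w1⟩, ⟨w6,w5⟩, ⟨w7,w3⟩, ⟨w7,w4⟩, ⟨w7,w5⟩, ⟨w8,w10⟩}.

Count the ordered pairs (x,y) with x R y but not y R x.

Enumerating: (w1,w2), (w1,w4), (w10,w5), (w10,w7), (w2,w4), (w2,w7), (w3,w1), (w3,w8), (w4,w10), (w6,w1), (w6,w5), (w7,w4), (w8,w10).

13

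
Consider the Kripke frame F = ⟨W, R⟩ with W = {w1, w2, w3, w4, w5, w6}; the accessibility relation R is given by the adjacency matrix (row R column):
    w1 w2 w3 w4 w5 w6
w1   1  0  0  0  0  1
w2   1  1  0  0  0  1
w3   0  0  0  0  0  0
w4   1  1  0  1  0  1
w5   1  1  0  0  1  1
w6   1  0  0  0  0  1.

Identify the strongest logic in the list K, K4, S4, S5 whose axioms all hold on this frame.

K4

Transitive (axiom 4): yes — every two-step R-path is closed by a direct edge.
Reflexive (axiom T): no — w3 is not related to itself.
Euclidean (axiom 5): no — w4 R w1 and w4 R w2, but not w1 R w2.
So F validates K, K4; S4 would additionally require R to be reflexive. The strongest is K4.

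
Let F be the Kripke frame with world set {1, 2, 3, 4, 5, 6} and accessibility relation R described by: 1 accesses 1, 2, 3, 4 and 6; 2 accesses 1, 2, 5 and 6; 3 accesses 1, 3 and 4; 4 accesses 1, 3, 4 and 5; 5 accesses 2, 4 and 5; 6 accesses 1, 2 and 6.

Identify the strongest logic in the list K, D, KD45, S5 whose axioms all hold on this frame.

D

Serial (axiom D): yes — every world has a successor (e.g. 1 R 1).
Euclidean (axiom 5): no — 1 R 2 and 1 R 3, but not 2 R 3.
Transitive (axiom 4): no — 1 R 2 and 2 R 5, but not 1 R 5.
Reflexive (axiom T): yes — every world is R-related to itself.
So F validates K, D; KD45 would additionally require R to be Euclidean and transitive. The strongest is D.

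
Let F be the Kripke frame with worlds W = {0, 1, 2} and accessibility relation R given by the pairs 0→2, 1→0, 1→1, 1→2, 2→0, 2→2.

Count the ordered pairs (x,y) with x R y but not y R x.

2

Enumerating: (1,0), (1,2).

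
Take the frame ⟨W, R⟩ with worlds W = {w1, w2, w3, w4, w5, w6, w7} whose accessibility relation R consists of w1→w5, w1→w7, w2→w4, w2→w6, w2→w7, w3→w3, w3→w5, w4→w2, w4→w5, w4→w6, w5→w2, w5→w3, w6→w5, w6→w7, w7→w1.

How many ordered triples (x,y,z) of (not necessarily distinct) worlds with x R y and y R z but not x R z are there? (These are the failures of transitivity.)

21

Enumerating: (w1,w5,w2), (w1,w5,w3), (w1,w7,w1), (w2,w4,w2), (w2,w4,w5), (w2,w6,w5), (w2,w7,w1), (w3,w5,w2), (w4,w2,w4), (w4,w2,w7), (w4,w5,w3), (w4,w6,w7), … and 9 more.
Total: 21.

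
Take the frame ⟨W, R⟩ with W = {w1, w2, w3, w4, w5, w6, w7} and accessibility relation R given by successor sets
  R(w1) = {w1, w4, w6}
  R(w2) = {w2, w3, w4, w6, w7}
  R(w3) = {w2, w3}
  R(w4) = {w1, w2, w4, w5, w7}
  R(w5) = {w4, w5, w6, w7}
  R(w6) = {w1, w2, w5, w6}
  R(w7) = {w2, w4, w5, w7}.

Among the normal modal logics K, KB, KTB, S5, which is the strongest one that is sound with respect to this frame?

KTB

Symmetric (axiom B): yes — every pair in R has its reverse in R.
Reflexive (axiom T): yes — every world is R-related to itself.
Euclidean (axiom 5): no — w1 R w4 and w1 R w6, but not w4 R w6.
So F validates K, KB, KTB; S5 would additionally require R to be Euclidean. The strongest is KTB.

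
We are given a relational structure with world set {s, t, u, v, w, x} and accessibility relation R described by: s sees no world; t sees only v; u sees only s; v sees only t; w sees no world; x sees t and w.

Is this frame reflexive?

No

Reflexive: no — s is not related to itself.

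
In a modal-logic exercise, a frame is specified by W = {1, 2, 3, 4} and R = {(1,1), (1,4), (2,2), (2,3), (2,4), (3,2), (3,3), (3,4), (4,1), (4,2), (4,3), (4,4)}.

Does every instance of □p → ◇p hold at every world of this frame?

Yes

By correspondence theory, D is valid on a frame iff R is serial.
Serial: yes — every world has a successor (e.g. 1 R 1).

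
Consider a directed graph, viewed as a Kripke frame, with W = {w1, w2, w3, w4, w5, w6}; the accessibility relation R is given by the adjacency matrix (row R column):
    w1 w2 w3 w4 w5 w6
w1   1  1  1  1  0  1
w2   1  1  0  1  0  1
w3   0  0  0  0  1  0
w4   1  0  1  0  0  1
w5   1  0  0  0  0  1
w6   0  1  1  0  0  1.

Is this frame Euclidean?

Euclidean: no — w1 R w2 and w1 R w3, but not w2 R w3.

No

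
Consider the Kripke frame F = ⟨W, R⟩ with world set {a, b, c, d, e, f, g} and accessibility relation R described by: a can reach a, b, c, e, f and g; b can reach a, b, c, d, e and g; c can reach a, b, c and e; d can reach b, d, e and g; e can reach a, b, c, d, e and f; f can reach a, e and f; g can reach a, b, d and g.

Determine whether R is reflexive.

Reflexive: yes — every world is R-related to itself.

Yes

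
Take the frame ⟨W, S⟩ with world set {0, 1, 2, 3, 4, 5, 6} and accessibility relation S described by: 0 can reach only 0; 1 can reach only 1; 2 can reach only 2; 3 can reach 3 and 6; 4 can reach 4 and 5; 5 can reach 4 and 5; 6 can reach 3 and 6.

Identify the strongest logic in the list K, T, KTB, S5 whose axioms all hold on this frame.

S5

Reflexive (axiom T): yes — every world is S-related to itself.
Symmetric (axiom B): yes — every pair in S has its reverse in S.
Euclidean (axiom 5): yes — any two successors of a common world are S-related.
So F validates K, T, KTB, S5. The strongest is S5.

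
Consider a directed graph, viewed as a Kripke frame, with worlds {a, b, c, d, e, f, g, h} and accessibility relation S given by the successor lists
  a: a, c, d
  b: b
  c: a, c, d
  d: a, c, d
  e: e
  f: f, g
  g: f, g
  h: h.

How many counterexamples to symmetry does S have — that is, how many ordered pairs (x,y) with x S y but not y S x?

0

S is symmetric; there are no such tuples.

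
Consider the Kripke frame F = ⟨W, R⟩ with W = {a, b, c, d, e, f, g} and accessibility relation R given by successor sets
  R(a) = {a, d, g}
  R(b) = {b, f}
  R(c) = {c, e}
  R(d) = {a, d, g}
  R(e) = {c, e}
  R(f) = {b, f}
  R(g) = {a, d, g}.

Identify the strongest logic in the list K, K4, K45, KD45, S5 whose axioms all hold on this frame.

S5

Transitive (axiom 4): yes — every two-step R-path is closed by a direct edge.
Euclidean (axiom 5): yes — any two successors of a common world are R-related.
Serial (axiom D): yes — every world has a successor (e.g. a R a).
Reflexive (axiom T): yes — every world is R-related to itself.
So F validates K, K4, K45, KD45, S5. The strongest is S5.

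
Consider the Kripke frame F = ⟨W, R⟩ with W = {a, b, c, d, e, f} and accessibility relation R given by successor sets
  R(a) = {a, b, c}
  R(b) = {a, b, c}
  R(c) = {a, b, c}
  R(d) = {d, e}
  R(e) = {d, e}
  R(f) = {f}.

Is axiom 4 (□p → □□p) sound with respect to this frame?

Axiom 4 corresponds to the accessibility relation being transitive.
Transitive: yes — every two-step R-path is closed by a direct edge.

Yes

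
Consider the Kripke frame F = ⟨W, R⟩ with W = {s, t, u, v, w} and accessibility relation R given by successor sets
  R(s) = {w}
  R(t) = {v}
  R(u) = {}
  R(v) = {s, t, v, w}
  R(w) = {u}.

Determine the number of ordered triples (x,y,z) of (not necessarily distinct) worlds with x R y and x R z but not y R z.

12

Enumerating: (s,w,w), (v,s,s), (v,s,t), (v,s,v), (v,t,s), (v,t,t), (v,t,w), (v,w,s), (v,w,t), (v,w,v), (v,w,w), (w,u,u).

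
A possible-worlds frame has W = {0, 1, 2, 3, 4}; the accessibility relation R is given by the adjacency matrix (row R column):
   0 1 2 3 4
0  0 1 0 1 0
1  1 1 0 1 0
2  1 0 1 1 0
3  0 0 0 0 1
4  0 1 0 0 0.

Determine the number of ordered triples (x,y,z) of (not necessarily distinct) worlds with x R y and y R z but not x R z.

Enumerating: (0,1,0), (0,3,4), (1,3,4), (2,0,1), (2,3,4), (3,4,1), (4,1,0), (4,1,3).

8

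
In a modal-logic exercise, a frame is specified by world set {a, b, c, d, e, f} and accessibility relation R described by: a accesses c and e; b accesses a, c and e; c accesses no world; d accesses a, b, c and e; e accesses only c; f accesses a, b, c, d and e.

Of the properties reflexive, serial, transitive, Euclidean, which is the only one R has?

transitive

Reflexive: no — a is not related to itself.
Serial: no — c has no R-successor.
Transitive: yes — every two-step R-path is closed by a direct edge.
Euclidean: no — a R c and a R e, but not c R e.
Only transitive holds.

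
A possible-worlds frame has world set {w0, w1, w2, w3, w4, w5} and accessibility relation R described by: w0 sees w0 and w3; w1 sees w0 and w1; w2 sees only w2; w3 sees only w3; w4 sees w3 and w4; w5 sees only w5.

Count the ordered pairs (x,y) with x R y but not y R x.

3

Enumerating: (w0,w3), (w1,w0), (w4,w3).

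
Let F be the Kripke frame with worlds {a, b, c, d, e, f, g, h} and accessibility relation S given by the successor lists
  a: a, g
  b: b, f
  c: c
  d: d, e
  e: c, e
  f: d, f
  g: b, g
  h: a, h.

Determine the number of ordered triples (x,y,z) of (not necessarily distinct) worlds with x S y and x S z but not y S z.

7

Enumerating: (a,g,a), (b,f,b), (d,e,d), (e,c,e), (f,d,f), (g,b,g), (h,a,h).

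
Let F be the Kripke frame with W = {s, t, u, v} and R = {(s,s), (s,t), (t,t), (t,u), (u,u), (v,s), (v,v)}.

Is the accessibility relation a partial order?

No

Reflexive: yes — every world is R-related to itself.
Transitive: no — s R t and t R u, but not s R u.
Antisymmetric: yes — no distinct pair is related both ways.
So R is not a partial order.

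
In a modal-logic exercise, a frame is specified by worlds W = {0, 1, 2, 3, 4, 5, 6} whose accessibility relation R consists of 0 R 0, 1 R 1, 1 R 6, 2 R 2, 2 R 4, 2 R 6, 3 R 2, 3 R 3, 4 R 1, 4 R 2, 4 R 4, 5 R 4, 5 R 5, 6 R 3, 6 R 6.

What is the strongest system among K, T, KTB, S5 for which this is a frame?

Reflexive (axiom T): yes — every world is R-related to itself.
Symmetric (axiom B): no — 1 R 6 but not 6 R 1.
Euclidean (axiom 5): no — 2 R 4 and 2 R 6, but not 4 R 6.
So F validates K, T; KTB would additionally require R to be symmetric. The strongest is T.

T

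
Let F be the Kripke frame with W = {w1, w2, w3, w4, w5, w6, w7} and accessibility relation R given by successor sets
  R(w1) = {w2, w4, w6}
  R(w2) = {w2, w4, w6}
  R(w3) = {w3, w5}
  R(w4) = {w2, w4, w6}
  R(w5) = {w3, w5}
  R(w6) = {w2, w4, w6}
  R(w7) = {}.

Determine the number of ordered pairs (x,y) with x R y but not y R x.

3

Enumerating: (w1,w2), (w1,w4), (w1,w6).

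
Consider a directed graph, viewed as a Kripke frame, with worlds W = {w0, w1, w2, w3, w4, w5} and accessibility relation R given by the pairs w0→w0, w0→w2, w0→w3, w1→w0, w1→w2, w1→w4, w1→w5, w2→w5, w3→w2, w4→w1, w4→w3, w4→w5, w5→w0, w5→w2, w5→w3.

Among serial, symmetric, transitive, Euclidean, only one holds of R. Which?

serial

Serial: yes — every world has a successor (e.g. w0 R w0).
Symmetric: no — w0 R w2 but not w2 R w0.
Transitive: no — w0 R w2 and w2 R w5, but not w0 R w5.
Euclidean: no — w0 R w2 and w0 R w3, but not w2 R w3.
Only serial holds.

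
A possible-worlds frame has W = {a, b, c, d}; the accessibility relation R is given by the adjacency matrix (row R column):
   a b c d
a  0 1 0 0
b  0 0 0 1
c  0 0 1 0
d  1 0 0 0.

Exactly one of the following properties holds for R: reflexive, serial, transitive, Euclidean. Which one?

serial

Reflexive: no — a is not related to itself.
Serial: yes — every world has a successor (e.g. a R b).
Transitive: no — a R b and b R d, but not a R d.
Euclidean: no — a R b and a R b, but not b R b.
Only serial holds.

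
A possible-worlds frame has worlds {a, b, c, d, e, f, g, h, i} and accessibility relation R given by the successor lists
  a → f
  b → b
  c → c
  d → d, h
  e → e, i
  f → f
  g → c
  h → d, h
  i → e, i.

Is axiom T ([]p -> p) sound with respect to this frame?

No

The schema T characterises exactly the reflexive frames.
Reflexive: no — a is not related to itself.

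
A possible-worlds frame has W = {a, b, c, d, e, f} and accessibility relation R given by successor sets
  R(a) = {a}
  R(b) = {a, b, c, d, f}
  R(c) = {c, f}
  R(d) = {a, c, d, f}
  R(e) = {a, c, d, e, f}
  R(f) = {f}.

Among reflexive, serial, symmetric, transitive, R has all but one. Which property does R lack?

symmetric

Reflexive: yes — every world is R-related to itself.
Serial: yes — every world has a successor (e.g. a R a).
Symmetric: no — b R a but not a R b.
Transitive: yes — every two-step R-path is closed by a direct edge.
Only symmetric fails.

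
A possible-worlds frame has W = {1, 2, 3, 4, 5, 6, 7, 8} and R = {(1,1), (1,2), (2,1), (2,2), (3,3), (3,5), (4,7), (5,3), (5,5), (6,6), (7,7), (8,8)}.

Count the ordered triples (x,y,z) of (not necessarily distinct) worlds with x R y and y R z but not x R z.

0

R is transitive; there are no such tuples.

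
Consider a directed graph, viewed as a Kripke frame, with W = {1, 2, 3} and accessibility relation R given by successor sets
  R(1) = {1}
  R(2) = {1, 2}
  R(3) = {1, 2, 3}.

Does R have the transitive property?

Yes

Transitive: yes — every two-step R-path is closed by a direct edge.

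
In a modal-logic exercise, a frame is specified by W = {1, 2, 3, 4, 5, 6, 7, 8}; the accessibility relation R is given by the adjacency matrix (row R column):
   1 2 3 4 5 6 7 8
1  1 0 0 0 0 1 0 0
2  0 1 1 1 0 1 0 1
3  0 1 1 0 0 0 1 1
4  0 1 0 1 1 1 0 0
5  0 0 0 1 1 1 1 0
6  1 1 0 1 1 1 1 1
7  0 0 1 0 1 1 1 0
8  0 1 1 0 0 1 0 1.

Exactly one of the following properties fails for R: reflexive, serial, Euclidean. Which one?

Euclidean

Reflexive: yes — every world is R-related to itself.
Serial: yes — every world has a successor (e.g. 1 R 1).
Euclidean: no — 2 R 3 and 2 R 4, but not 3 R 4.
Only Euclidean fails.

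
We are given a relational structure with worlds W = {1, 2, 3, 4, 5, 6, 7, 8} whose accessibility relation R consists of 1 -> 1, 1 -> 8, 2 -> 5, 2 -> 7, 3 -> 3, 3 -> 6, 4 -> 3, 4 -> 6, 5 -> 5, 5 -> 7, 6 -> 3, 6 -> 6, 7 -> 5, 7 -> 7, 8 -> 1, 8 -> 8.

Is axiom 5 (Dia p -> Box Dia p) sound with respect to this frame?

Yes

Axiom 5 corresponds to the accessibility relation being Euclidean.
Euclidean: yes — any two successors of a common world are R-related.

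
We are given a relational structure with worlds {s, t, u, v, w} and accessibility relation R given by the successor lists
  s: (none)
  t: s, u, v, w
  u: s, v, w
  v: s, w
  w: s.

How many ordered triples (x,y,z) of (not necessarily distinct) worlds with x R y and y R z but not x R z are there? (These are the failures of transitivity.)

R is transitive; there are no such tuples.

0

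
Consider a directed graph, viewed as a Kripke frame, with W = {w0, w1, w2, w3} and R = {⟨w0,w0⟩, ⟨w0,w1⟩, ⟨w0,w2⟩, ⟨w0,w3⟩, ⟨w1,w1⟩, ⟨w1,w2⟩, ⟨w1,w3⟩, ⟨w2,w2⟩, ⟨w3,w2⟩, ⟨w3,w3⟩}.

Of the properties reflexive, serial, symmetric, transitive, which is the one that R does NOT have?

symmetric

Reflexive: yes — every world is R-related to itself.
Serial: yes — every world has a successor (e.g. w0 R w0).
Symmetric: no — w0 R w1 but not w1 R w0.
Transitive: yes — every two-step R-path is closed by a direct edge.
Only symmetric fails.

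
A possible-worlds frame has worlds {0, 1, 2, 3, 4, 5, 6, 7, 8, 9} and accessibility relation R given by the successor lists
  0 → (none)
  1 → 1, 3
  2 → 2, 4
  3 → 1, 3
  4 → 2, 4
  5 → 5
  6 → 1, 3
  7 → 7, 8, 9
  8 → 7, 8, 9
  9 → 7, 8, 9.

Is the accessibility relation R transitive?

Transitive: yes — every two-step R-path is closed by a direct edge.

Yes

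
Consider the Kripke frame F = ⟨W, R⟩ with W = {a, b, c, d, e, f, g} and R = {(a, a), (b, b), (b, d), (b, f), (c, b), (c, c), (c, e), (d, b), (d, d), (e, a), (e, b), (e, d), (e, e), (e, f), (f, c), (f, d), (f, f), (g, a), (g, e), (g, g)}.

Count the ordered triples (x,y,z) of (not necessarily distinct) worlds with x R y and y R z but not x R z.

Enumerating: (b,f,c), (c,b,d), (c,b,f), (c,e,a), (c,e,d), (c,e,f), (d,b,f), (e,f,c), (f,c,b), (f,c,e), (f,d,b), (g,e,b), (g,e,d), (g,e,f).

14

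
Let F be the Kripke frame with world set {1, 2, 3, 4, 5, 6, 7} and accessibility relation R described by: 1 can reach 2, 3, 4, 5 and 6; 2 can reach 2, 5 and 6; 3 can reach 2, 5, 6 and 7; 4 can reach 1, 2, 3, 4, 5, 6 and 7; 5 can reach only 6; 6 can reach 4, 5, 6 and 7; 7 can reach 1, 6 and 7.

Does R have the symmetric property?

No

Symmetric: no — 1 R 2 but not 2 R 1.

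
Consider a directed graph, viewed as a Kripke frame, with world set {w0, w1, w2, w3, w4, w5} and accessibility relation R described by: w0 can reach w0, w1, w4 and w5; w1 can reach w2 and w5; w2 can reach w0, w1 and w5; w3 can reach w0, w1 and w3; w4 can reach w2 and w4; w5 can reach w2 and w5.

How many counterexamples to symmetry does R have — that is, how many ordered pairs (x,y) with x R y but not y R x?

Enumerating: (w0,w1), (w0,w4), (w0,w5), (w1,w5), (w2,w0), (w3,w0), (w3,w1), (w4,w2).

8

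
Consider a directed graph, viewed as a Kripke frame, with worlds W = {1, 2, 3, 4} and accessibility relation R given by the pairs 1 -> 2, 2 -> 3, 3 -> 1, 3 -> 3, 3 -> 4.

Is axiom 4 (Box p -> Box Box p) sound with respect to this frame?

No

By correspondence theory, 4 is valid on a frame iff R is transitive.
Transitive: no — 1 R 2 and 2 R 3, but not 1 R 3.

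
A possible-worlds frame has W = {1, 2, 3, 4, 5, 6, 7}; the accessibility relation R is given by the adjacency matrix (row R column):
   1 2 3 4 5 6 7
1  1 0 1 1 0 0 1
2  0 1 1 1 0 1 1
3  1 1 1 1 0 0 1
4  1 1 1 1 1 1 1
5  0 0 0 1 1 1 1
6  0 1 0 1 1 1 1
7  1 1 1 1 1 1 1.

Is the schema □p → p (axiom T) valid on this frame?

Yes

By correspondence theory, T is valid on a frame iff R is reflexive.
Reflexive: yes — every world is R-related to itself.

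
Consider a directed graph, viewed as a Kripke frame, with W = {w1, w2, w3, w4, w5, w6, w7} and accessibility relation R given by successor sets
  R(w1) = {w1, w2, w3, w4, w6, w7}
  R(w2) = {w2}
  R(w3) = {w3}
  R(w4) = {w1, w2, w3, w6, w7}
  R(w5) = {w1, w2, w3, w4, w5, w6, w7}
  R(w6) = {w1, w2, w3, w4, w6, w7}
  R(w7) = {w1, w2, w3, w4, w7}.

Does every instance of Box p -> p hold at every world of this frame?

Axiom T corresponds to the accessibility relation being reflexive.
Reflexive: no — w4 is not related to itself.

No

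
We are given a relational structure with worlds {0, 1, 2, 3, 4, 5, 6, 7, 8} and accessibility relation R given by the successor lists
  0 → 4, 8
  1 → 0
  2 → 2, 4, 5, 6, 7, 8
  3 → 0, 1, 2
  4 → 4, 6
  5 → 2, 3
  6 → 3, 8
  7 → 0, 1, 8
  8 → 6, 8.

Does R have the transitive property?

Transitive: no — 0 R 4 and 4 R 6, but not 0 R 6.

No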